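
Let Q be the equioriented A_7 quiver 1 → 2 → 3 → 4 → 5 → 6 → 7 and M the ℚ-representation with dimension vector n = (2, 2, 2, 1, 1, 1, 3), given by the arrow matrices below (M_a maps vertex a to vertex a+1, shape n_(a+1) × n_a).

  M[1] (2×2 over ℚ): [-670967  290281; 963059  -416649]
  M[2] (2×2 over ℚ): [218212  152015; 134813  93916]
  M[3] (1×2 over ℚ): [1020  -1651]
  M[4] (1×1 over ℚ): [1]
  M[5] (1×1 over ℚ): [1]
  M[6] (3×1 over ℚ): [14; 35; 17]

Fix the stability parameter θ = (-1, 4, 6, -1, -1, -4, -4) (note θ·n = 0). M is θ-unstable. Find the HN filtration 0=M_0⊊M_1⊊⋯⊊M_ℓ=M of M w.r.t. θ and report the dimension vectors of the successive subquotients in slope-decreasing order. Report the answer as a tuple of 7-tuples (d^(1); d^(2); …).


Barcode: M ≅ I[1,3], I[1,7], I[7,7]^2. HN layers by μ_θ (5 steps, strictly decreasing):
  μ^(1)=6; μ^(2)=4; μ^(3)=0; μ^(4)=-1; μ^(5)=-4

((0, 0, 1, 0, 0, 0, 0); (0, 1, 0, 0, 0, 0, 0); (0, 1, 1, 1, 1, 1, 1); (2, 0, 0, 0, 0, 0, 0); (0, 0, 0, 0, 0, 0, 2))


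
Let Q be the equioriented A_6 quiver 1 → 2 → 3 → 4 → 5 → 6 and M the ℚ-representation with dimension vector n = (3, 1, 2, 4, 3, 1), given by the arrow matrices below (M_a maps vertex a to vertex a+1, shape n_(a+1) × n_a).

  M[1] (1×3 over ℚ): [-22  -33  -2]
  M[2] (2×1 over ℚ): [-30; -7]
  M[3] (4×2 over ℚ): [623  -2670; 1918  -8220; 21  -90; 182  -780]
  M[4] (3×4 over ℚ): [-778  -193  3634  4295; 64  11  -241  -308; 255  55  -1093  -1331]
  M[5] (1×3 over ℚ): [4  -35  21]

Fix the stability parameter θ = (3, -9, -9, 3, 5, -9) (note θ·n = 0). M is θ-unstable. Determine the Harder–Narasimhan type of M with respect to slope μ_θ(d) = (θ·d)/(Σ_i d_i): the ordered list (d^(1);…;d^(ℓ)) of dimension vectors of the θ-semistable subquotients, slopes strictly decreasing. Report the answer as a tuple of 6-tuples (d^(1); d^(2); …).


Interval decomposition of M: I[1,1]^2, I[1,3], I[3,6], I[4,4], I[4,5]^2.
HN type (ℓ=5): μ^(1)=5; μ^(2)=3; μ^(3)=-1/3; μ^(4)=-5; μ^(5)=-9

((0, 0, 0, 0, 2, 0); (2, 0, 0, 3, 0, 0); (0, 0, 0, 1, 1, 1); (1, 1, 1, 0, 0, 0); (0, 0, 1, 0, 0, 0))


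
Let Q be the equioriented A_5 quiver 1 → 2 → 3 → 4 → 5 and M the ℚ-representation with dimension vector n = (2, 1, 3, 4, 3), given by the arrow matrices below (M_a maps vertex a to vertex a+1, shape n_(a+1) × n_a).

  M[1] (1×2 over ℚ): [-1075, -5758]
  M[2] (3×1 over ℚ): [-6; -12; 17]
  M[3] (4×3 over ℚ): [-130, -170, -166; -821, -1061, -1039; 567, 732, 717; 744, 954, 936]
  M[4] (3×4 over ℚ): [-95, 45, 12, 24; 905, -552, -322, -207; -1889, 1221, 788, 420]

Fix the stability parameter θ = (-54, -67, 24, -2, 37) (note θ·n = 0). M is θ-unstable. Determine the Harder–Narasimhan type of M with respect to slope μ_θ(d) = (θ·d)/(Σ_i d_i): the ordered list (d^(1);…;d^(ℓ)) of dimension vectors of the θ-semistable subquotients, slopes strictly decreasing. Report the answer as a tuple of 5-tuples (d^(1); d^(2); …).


Interval decomposition of M: I[1,1], I[1,5], I[3,3], I[3,4], I[4,5]^2.
HN type (ℓ=6): μ^(1)=37; μ^(2)=24; μ^(3)=11; μ^(4)=-2; μ^(5)=-54; μ^(6)=-121/2

((0, 0, 0, 0, 3); (0, 0, 1, 0, 0); (0, 0, 2, 2, 0); (0, 0, 0, 2, 0); (1, 0, 0, 0, 0); (1, 1, 0, 0, 0))


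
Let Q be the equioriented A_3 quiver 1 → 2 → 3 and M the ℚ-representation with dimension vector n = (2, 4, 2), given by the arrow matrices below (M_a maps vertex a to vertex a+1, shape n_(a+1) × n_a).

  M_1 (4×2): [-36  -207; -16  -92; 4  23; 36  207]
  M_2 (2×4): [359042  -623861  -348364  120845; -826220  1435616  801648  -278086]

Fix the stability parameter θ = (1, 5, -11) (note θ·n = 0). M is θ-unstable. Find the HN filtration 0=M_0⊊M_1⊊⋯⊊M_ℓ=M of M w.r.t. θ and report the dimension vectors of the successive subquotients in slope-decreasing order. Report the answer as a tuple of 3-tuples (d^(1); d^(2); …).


Interval decomposition of M: I[1,1], I[1,3], I[2,2]^2, I[2,3].
HN type (ℓ=4): μ^(1)=5; μ^(2)=1; μ^(3)=-5/3; μ^(4)=-3

((0, 2, 0); (1, 0, 0); (1, 1, 1); (0, 1, 1))


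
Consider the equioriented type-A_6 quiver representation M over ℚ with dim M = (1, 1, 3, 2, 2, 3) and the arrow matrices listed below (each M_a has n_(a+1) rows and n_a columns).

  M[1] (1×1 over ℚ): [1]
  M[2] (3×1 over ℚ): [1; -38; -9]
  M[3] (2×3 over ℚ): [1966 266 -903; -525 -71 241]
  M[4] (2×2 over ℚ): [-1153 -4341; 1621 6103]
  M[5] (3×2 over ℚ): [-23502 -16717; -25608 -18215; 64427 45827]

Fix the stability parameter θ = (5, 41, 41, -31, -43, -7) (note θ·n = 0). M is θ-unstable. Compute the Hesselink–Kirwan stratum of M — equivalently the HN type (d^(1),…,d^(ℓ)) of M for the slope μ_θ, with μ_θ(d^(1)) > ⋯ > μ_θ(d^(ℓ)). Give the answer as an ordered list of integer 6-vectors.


Via rank(M_{q-1}∘⋯∘M_p): M ≅ I[1,6], I[3,3], I[3,6], I[6,6].
μ_θ-semistable layers: μ^(1)=41; μ^(2)=1; μ^(3)=-7; μ^(4)=-11

((0, 0, 1, 0, 0, 0); (1, 1, 1, 1, 1, 1); (0, 0, 0, 0, 0, 2); (0, 0, 1, 1, 1, 0))


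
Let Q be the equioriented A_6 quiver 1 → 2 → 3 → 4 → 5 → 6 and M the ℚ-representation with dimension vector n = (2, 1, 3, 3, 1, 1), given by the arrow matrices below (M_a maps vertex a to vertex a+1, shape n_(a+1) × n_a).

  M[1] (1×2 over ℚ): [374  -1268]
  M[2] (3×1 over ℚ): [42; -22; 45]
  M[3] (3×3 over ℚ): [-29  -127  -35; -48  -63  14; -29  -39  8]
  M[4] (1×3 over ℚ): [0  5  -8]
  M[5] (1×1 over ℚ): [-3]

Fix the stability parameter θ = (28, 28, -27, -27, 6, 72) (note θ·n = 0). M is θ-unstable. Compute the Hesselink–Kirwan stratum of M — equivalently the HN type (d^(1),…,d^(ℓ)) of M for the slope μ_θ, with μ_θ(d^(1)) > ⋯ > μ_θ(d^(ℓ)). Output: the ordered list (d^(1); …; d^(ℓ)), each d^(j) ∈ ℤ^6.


Barcode: M ≅ I[1,1], I[1,4], I[3,4], I[3,6]. HN layers by μ_θ (5 steps, strictly decreasing):
  μ^(1)=72; μ^(2)=28; μ^(3)=6; μ^(4)=1/2; μ^(5)=-27

((0, 0, 0, 0, 0, 1); (1, 0, 0, 0, 0, 0); (0, 0, 0, 0, 1, 0); (1, 1, 1, 1, 0, 0); (0, 0, 2, 2, 0, 0))


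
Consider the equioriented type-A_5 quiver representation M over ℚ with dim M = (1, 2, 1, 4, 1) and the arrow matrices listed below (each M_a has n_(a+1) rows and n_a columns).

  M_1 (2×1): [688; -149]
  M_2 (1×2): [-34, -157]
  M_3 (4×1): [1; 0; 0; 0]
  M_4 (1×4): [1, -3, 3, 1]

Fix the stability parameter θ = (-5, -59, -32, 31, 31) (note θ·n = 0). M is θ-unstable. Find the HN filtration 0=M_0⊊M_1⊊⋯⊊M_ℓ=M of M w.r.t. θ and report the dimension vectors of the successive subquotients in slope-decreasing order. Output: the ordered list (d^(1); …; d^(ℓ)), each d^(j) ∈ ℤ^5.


Via rank(M_{q-1}∘⋯∘M_p): M ≅ I[1,5], I[2,2], I[4,4]^3.
μ_θ-semistable layers: μ^(1)=31; μ^(2)=-32; μ^(3)=-59

((0, 0, 0, 4, 1); (1, 1, 1, 0, 0); (0, 1, 0, 0, 0))


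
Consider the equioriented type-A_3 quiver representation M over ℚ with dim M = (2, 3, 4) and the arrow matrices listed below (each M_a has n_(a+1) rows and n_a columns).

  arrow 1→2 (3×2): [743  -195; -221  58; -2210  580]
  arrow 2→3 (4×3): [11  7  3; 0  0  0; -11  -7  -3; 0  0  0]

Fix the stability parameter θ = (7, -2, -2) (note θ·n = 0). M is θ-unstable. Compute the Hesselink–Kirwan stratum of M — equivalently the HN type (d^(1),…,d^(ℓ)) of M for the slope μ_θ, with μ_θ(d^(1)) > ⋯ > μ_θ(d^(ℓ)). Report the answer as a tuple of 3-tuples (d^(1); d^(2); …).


Interval decomposition of M: I[1,2], I[1,3], I[2,2], I[3,3]^3.
HN type (ℓ=3): μ^(1)=5/2; μ^(2)=1; μ^(3)=-2

((1, 1, 0); (1, 1, 1); (0, 1, 3))


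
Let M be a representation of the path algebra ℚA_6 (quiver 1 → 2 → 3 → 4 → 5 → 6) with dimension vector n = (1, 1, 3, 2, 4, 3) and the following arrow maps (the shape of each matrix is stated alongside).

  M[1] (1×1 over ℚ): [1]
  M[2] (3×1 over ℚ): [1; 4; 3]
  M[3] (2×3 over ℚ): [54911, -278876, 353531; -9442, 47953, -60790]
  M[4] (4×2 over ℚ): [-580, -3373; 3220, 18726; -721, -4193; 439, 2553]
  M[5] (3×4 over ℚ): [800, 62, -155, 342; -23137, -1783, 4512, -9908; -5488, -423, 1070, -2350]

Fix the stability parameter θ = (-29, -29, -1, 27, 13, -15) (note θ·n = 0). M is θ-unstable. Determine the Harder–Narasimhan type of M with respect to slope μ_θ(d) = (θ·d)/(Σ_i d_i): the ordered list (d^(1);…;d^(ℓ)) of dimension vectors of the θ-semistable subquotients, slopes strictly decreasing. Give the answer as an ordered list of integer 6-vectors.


Barcode: M ≅ I[1,3], I[3,6]^2, I[5,5], I[5,6]. HN layers by μ_θ (4 steps, strictly decreasing):
  μ^(1)=13; μ^(2)=25/3; μ^(3)=-1; μ^(4)=-29

((0, 0, 0, 0, 1, 0); (0, 0, 0, 2, 2, 2); (0, 0, 3, 0, 1, 1); (1, 1, 0, 0, 0, 0))


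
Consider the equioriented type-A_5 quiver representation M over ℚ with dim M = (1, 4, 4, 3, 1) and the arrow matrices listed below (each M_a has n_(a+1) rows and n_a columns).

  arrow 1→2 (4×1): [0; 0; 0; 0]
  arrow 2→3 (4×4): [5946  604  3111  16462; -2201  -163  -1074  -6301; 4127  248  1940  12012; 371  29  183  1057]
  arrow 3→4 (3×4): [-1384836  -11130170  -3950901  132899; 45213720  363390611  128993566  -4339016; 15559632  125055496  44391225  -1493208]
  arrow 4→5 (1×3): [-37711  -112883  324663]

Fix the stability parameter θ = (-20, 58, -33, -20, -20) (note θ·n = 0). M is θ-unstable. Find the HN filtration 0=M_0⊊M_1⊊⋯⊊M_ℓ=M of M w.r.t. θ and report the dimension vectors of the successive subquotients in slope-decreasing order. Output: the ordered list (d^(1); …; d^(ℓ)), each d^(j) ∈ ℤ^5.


Interval decomposition of M: I[1,1], I[2,3], I[2,4]^2, I[2,5].
HN type (ℓ=4): μ^(1)=25/2; μ^(2)=5/3; μ^(3)=-15/4; μ^(4)=-20

((0, 1, 1, 0, 0); (0, 2, 2, 2, 0); (0, 1, 1, 1, 1); (1, 0, 0, 0, 0))


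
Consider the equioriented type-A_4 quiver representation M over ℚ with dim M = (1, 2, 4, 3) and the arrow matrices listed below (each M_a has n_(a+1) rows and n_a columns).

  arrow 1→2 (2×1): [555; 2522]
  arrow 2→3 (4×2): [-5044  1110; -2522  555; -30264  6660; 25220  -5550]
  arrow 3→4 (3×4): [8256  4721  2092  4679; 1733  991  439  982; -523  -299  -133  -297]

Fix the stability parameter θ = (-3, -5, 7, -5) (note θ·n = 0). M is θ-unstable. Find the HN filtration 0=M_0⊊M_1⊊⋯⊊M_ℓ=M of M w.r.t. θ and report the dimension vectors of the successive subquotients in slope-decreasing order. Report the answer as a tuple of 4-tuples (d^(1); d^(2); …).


Via rank(M_{q-1}∘⋯∘M_p): M ≅ I[1,2], I[2,4], I[3,3], I[3,4]^2.
μ_θ-semistable layers: μ^(1)=7; μ^(2)=1; μ^(3)=-4; μ^(4)=-5

((0, 0, 1, 0); (0, 0, 3, 3); (1, 1, 0, 0); (0, 1, 0, 0))


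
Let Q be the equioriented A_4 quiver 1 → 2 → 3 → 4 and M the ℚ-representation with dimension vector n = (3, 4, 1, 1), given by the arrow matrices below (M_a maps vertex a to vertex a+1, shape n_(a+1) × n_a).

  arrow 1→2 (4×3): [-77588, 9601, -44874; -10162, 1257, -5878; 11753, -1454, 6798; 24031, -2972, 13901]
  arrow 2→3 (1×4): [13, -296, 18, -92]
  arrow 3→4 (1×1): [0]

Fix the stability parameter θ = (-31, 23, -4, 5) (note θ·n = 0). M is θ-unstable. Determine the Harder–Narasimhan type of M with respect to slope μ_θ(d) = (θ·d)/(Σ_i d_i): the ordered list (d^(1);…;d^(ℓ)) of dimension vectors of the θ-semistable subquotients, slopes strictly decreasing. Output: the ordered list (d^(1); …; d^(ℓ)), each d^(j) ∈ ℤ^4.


Barcode: M ≅ I[1,2]^2, I[1,3], I[2,2], I[4,4]. HN layers by μ_θ (4 steps, strictly decreasing):
  μ^(1)=23; μ^(2)=19/2; μ^(3)=5; μ^(4)=-31

((0, 3, 0, 0); (0, 1, 1, 0); (0, 0, 0, 1); (3, 0, 0, 0))


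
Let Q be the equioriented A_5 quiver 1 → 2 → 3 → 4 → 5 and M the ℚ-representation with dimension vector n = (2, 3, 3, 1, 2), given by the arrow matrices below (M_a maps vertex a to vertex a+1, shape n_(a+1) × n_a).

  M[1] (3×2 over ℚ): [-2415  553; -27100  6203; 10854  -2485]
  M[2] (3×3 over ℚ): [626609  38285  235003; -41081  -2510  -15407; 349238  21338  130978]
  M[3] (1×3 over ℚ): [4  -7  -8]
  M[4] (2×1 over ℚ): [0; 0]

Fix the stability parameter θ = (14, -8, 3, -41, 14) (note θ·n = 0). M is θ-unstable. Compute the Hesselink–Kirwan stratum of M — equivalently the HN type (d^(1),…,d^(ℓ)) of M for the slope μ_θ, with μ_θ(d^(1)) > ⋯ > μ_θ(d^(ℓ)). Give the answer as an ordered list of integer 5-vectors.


Via rank(M_{q-1}∘⋯∘M_p): M ≅ I[1,3], I[1,4], I[2,2], I[3,3], I[5,5]^2.
μ_θ-semistable layers: μ^(1)=14; μ^(2)=3; μ^(3)=-8

((0, 0, 0, 0, 2); (1, 1, 2, 0, 0); (1, 2, 1, 1, 0))


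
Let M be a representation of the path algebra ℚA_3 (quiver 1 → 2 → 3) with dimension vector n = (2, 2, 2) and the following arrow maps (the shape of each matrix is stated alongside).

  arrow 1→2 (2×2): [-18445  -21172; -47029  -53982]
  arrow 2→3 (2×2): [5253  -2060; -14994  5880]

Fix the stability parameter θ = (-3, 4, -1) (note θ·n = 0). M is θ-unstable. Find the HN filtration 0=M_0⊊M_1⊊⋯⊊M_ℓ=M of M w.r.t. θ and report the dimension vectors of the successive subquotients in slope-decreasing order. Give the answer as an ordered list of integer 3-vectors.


Via rank(M_{q-1}∘⋯∘M_p): M ≅ I[1,2], I[1,3], I[3,3].
μ_θ-semistable layers: μ^(1)=4; μ^(2)=3/2; μ^(3)=-1; μ^(4)=-3

((0, 1, 0); (0, 1, 1); (0, 0, 1); (2, 0, 0))


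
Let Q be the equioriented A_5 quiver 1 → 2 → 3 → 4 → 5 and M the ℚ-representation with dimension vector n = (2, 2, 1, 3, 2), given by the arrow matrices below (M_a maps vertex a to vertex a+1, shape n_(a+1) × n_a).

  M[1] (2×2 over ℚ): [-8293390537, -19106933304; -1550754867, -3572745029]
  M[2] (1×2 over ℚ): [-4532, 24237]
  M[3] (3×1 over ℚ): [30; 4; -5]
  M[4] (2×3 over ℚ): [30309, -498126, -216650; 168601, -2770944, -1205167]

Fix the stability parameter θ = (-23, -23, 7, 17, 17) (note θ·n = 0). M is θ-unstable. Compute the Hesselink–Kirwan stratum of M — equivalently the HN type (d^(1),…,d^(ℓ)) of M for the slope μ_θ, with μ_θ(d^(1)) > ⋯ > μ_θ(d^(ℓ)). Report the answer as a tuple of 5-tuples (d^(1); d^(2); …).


Interval decomposition of M: I[1,2], I[1,5], I[4,4], I[4,5].
HN type (ℓ=3): μ^(1)=17; μ^(2)=7; μ^(3)=-23

((0, 0, 0, 3, 2); (0, 0, 1, 0, 0); (2, 2, 0, 0, 0))


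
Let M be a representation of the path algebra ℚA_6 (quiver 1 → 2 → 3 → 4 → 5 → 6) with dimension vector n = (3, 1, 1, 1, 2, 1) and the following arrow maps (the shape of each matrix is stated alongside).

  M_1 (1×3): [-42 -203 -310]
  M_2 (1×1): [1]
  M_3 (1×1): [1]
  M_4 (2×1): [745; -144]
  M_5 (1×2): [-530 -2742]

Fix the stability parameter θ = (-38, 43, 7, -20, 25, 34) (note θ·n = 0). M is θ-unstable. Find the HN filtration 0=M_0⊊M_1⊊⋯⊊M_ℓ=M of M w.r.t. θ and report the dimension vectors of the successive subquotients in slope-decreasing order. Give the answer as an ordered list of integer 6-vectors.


Via rank(M_{q-1}∘⋯∘M_p): M ≅ I[1,1]^2, I[1,6], I[5,5].
μ_θ-semistable layers: μ^(1)=34; μ^(2)=25; μ^(3)=10; μ^(4)=-38

((0, 0, 0, 0, 0, 1); (0, 0, 0, 0, 2, 0); (0, 1, 1, 1, 0, 0); (3, 0, 0, 0, 0, 0))


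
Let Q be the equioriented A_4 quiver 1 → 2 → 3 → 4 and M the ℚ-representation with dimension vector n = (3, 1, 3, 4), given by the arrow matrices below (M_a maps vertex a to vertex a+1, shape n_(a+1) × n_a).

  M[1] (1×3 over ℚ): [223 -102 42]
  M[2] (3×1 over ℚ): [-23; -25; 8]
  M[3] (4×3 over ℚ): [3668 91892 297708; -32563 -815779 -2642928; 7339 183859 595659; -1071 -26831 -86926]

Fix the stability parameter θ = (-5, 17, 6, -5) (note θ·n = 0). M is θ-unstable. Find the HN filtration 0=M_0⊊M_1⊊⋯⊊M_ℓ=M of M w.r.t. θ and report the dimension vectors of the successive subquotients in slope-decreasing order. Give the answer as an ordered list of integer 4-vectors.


Interval decomposition of M: I[1,1]^2, I[1,3], I[3,4]^2, I[4,4]^2.
HN type (ℓ=3): μ^(1)=23/2; μ^(2)=1/2; μ^(3)=-5

((0, 1, 1, 0); (0, 0, 2, 2); (3, 0, 0, 2))


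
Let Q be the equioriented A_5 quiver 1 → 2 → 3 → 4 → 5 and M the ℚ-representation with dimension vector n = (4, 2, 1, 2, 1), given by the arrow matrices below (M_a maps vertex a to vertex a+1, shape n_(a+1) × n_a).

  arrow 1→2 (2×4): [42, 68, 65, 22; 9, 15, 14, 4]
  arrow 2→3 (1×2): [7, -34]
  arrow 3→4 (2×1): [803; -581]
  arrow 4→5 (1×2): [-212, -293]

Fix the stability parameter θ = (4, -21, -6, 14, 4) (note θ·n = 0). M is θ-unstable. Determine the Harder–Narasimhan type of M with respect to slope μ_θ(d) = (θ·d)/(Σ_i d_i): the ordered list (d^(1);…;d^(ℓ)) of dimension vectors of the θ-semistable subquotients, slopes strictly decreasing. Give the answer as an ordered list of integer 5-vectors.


Via rank(M_{q-1}∘⋯∘M_p): M ≅ I[1,1]^2, I[1,2], I[1,5], I[4,4].
μ_θ-semistable layers: μ^(1)=14; μ^(2)=9; μ^(3)=4; μ^(4)=-6; μ^(5)=-17/2

((0, 0, 0, 1, 0); (0, 0, 0, 1, 1); (2, 0, 0, 0, 0); (0, 0, 1, 0, 0); (2, 2, 0, 0, 0))


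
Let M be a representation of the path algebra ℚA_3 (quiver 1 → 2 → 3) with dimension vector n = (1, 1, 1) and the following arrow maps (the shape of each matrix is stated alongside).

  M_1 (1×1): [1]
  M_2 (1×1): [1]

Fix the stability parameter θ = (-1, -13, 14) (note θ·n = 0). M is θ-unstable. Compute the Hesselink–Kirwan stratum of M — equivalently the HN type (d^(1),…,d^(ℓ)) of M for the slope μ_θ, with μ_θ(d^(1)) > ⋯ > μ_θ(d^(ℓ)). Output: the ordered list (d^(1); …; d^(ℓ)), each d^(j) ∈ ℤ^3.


Barcode: M ≅ I[1,3]. HN layers by μ_θ (2 steps, strictly decreasing):
  μ^(1)=14; μ^(2)=-7

((0, 0, 1); (1, 1, 0))


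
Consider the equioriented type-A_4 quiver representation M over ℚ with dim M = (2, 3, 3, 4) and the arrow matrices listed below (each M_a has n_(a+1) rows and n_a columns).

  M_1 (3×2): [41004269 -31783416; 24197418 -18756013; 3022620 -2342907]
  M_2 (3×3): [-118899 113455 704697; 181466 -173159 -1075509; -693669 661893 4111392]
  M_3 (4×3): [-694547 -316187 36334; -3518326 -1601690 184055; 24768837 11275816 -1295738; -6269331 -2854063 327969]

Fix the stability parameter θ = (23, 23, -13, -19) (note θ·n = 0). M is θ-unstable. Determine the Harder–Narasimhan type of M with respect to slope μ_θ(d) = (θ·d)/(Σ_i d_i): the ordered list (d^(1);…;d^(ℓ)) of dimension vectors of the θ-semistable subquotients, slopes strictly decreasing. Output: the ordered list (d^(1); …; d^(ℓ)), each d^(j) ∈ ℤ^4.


Via rank(M_{q-1}∘⋯∘M_p): M ≅ I[1,4]^2, I[2,4], I[4,4].
μ_θ-semistable layers: μ^(1)=7/2; μ^(2)=-3; μ^(3)=-19

((2, 2, 2, 2); (0, 1, 1, 1); (0, 0, 0, 1))


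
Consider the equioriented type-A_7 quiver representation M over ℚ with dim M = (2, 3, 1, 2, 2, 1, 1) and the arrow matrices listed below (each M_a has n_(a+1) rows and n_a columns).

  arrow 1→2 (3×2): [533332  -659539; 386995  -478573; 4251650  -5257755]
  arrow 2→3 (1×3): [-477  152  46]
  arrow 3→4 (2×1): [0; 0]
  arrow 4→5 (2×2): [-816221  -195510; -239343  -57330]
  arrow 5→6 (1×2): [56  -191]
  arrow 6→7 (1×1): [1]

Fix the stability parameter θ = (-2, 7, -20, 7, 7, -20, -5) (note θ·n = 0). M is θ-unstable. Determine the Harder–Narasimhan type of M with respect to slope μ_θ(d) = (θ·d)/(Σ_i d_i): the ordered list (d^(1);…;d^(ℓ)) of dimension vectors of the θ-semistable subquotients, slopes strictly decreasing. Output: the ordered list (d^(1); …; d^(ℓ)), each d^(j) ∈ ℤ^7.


Interval decomposition of M: I[1,2], I[1,3], I[2,2], I[4,4], I[4,7], I[5,5].
HN type (ℓ=4): μ^(1)=7; μ^(2)=-2; μ^(3)=-11/4; μ^(4)=-5

((0, 2, 0, 1, 1, 0, 0); (1, 0, 0, 0, 0, 0, 0); (0, 0, 0, 1, 1, 1, 1); (1, 1, 1, 0, 0, 0, 0))


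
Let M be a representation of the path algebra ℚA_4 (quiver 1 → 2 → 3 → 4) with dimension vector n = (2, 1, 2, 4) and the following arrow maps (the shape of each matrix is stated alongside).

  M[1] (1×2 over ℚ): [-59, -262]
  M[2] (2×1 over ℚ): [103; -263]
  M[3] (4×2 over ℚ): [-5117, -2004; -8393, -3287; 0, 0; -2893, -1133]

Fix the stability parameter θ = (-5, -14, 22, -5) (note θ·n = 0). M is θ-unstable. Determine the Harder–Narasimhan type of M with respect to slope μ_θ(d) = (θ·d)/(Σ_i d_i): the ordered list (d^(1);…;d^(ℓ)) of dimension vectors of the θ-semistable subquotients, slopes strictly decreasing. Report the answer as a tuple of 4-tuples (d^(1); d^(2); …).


Barcode: M ≅ I[1,1], I[1,4], I[3,4], I[4,4]^2. HN layers by μ_θ (3 steps, strictly decreasing):
  μ^(1)=17/2; μ^(2)=-5; μ^(3)=-19/2

((0, 0, 2, 2); (1, 0, 0, 2); (1, 1, 0, 0))


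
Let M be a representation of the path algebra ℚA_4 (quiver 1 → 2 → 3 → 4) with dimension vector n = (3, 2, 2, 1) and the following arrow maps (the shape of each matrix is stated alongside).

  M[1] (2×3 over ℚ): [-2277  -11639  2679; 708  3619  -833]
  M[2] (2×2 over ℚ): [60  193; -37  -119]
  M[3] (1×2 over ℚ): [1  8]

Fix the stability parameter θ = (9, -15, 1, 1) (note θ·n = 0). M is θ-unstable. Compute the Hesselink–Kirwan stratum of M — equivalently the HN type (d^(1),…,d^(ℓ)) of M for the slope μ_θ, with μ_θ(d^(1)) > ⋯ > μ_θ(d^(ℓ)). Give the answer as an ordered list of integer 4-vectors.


Barcode: M ≅ I[1,1], I[1,3], I[1,4]. HN layers by μ_θ (3 steps, strictly decreasing):
  μ^(1)=9; μ^(2)=1; μ^(3)=-3

((1, 0, 0, 0); (0, 0, 2, 1); (2, 2, 0, 0))


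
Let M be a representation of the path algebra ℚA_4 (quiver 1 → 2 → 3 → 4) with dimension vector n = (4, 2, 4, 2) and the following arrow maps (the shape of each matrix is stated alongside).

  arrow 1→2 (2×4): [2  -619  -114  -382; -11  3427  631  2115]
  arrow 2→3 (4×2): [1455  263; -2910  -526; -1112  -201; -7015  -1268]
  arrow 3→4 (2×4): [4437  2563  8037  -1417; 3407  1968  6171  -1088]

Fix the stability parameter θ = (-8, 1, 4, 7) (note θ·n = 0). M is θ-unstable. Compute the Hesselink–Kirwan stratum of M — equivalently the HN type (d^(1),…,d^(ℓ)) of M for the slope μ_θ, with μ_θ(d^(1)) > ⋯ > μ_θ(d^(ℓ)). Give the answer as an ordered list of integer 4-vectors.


Interval decomposition of M: I[1,1]^2, I[1,3], I[1,4], I[3,3], I[3,4].
HN type (ℓ=4): μ^(1)=7; μ^(2)=4; μ^(3)=1; μ^(4)=-8

((0, 0, 0, 2); (0, 0, 4, 0); (0, 2, 0, 0); (4, 0, 0, 0))


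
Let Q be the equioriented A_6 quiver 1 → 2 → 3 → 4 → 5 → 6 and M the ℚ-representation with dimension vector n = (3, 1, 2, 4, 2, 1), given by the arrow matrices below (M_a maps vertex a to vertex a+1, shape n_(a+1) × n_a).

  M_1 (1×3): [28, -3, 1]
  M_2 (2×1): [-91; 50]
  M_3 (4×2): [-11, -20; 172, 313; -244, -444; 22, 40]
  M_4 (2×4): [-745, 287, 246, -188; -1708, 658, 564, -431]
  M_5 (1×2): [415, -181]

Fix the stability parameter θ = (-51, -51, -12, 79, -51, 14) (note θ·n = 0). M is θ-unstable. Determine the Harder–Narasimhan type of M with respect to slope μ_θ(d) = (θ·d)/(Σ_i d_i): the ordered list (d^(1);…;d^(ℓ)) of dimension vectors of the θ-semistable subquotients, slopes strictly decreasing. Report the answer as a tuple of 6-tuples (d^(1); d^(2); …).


Barcode: M ≅ I[1,1]^2, I[1,6], I[3,4], I[4,4], I[4,5]. HN layers by μ_θ (4 steps, strictly decreasing):
  μ^(1)=79; μ^(2)=14; μ^(3)=-12; μ^(4)=-51

((0, 0, 0, 2, 0, 0); (0, 0, 0, 2, 2, 1); (0, 0, 2, 0, 0, 0); (3, 1, 0, 0, 0, 0))


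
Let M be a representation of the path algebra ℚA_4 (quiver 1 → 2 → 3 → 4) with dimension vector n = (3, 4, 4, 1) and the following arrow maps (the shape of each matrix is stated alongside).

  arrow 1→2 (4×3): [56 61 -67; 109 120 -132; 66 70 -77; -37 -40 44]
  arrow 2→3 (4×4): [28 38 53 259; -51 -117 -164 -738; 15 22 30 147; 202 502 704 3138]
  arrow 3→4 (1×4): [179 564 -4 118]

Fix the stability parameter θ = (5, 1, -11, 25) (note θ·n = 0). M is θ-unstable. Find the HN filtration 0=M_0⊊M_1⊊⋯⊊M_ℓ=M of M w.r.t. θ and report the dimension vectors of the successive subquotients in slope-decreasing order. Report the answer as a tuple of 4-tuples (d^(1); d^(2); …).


Interval decomposition of M: I[1,3]^2, I[1,4], I[2,3].
HN type (ℓ=3): μ^(1)=25; μ^(2)=-5/3; μ^(3)=-5

((0, 0, 0, 1); (3, 3, 3, 0); (0, 1, 1, 0))


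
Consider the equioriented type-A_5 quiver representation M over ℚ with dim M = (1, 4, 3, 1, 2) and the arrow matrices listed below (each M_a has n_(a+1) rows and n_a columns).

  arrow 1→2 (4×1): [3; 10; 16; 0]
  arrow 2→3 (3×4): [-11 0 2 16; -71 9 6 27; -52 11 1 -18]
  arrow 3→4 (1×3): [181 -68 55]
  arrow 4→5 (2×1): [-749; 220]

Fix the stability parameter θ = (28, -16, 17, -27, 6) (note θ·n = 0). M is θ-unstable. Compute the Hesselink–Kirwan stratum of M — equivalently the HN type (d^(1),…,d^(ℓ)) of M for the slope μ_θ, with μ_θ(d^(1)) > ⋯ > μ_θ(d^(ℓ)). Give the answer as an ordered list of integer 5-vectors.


Via rank(M_{q-1}∘⋯∘M_p): M ≅ I[1,5], I[2,2], I[2,3]^2, I[5,5].
μ_θ-semistable layers: μ^(1)=17; μ^(2)=6; μ^(3)=1/2; μ^(4)=-16

((0, 0, 2, 0, 0); (0, 0, 0, 0, 2); (1, 1, 1, 1, 0); (0, 3, 0, 0, 0))


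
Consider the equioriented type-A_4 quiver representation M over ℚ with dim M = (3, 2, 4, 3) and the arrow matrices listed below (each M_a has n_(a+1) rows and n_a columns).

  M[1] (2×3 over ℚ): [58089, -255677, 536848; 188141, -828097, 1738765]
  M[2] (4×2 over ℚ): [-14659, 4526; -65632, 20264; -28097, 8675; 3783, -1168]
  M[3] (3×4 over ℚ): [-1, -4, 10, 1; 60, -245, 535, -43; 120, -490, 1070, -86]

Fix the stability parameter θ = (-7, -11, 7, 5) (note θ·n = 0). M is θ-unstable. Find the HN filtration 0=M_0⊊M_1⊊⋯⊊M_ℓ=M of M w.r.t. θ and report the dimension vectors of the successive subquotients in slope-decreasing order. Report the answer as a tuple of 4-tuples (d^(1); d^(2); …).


Barcode: M ≅ I[1,1], I[1,3], I[1,4], I[3,3], I[3,4], I[4,4]. HN layers by μ_θ (5 steps, strictly decreasing):
  μ^(1)=7; μ^(2)=6; μ^(3)=5; μ^(4)=-7; μ^(5)=-9

((0, 0, 2, 0); (0, 0, 2, 2); (0, 0, 0, 1); (1, 0, 0, 0); (2, 2, 0, 0))


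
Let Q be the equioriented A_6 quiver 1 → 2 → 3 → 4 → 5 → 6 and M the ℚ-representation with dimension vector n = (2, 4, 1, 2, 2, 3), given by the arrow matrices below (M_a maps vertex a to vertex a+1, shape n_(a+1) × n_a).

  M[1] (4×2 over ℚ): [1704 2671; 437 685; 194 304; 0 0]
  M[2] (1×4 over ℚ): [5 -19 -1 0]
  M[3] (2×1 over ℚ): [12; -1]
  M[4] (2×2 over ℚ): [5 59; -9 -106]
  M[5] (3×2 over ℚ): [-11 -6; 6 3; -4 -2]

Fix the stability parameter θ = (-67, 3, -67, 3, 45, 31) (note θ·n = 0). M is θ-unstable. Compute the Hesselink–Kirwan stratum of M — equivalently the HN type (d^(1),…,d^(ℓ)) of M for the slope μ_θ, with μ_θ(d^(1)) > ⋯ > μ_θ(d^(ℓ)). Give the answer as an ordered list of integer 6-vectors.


Via rank(M_{q-1}∘⋯∘M_p): M ≅ I[1,2], I[1,6], I[2,2]^2, I[4,6], I[6,6].
μ_θ-semistable layers: μ^(1)=38; μ^(2)=31; μ^(3)=3; μ^(4)=-32; μ^(5)=-67

((0, 0, 0, 0, 2, 2); (0, 0, 0, 0, 0, 1); (0, 3, 0, 2, 0, 0); (0, 1, 1, 0, 0, 0); (2, 0, 0, 0, 0, 0))


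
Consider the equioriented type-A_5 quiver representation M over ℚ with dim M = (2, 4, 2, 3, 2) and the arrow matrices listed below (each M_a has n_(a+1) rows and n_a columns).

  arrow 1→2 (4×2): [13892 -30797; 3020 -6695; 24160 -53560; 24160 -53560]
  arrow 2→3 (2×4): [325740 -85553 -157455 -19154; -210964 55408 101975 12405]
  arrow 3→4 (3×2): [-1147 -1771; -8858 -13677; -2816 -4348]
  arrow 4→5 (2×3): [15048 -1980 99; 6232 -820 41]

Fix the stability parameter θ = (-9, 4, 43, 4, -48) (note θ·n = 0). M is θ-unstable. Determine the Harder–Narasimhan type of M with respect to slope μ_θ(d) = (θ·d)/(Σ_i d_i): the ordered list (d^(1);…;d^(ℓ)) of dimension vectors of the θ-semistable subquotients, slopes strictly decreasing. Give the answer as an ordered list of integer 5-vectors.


Barcode: M ≅ I[1,1], I[1,4], I[2,2]^2, I[2,4], I[4,5], I[5,5]. HN layers by μ_θ (5 steps, strictly decreasing):
  μ^(1)=47/2; μ^(2)=4; μ^(3)=-9; μ^(4)=-22; μ^(5)=-48

((0, 0, 2, 2, 0); (0, 4, 0, 0, 0); (2, 0, 0, 0, 0); (0, 0, 0, 1, 1); (0, 0, 0, 0, 1))


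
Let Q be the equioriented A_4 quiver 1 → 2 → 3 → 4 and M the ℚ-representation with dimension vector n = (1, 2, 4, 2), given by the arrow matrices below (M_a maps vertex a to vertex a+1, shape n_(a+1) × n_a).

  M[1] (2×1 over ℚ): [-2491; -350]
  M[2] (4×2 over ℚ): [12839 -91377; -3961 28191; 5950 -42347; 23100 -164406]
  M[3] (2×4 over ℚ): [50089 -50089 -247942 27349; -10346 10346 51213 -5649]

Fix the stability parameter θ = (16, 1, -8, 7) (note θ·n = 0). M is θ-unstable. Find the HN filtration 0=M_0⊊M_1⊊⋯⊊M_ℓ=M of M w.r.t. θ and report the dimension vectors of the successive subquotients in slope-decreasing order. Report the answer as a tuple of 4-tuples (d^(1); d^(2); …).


Interval decomposition of M: I[1,3], I[2,4], I[3,3], I[3,4].
HN type (ℓ=4): μ^(1)=7; μ^(2)=3; μ^(3)=-7/2; μ^(4)=-8

((0, 0, 0, 2); (1, 1, 1, 0); (0, 1, 1, 0); (0, 0, 2, 0))


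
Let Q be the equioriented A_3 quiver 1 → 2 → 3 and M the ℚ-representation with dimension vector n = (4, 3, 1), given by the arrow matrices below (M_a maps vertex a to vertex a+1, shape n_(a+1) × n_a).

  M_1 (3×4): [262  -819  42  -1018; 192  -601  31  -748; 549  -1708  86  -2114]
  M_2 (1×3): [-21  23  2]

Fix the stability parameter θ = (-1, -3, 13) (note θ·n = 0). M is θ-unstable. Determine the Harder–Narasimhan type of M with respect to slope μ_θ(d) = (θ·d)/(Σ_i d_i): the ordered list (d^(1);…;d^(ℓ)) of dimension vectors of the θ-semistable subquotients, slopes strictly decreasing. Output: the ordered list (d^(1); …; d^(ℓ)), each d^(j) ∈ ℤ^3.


Via rank(M_{q-1}∘⋯∘M_p): M ≅ I[1,1], I[1,2]^2, I[1,3].
μ_θ-semistable layers: μ^(1)=13; μ^(2)=-1; μ^(3)=-2

((0, 0, 1); (1, 0, 0); (3, 3, 0))


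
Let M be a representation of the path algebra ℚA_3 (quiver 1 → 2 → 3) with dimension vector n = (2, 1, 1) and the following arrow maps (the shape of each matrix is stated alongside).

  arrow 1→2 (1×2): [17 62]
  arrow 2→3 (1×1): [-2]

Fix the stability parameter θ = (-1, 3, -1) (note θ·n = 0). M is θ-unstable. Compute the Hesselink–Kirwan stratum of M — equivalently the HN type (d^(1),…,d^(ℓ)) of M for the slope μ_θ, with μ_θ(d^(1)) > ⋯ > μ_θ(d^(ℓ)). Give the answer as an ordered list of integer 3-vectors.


Barcode: M ≅ I[1,1], I[1,3]. HN layers by μ_θ (2 steps, strictly decreasing):
  μ^(1)=1; μ^(2)=-1

((0, 1, 1); (2, 0, 0))


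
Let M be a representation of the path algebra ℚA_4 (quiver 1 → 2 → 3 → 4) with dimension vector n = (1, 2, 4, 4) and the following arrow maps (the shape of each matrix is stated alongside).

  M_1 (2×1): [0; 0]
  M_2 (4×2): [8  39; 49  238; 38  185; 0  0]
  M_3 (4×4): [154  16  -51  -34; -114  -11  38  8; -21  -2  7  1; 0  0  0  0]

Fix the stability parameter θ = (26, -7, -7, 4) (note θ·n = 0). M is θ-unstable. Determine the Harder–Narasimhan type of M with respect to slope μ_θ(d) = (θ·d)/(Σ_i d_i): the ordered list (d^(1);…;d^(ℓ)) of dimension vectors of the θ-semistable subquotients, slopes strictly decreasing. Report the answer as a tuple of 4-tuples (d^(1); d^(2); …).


Via rank(M_{q-1}∘⋯∘M_p): M ≅ I[1,1], I[2,4]^2, I[3,3], I[3,4], I[4,4].
μ_θ-semistable layers: μ^(1)=26; μ^(2)=4; μ^(3)=-7

((1, 0, 0, 0); (0, 0, 0, 4); (0, 2, 4, 0))


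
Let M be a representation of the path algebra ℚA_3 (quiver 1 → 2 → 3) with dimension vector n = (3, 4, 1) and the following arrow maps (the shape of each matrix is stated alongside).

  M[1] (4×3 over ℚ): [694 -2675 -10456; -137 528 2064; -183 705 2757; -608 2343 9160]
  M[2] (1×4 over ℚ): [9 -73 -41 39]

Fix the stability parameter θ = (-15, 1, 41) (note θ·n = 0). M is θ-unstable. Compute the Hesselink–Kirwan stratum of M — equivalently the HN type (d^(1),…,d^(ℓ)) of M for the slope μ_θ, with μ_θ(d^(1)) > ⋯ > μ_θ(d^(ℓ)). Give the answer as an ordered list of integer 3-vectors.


Interval decomposition of M: I[1,2]^2, I[1,3], I[2,2].
HN type (ℓ=3): μ^(1)=41; μ^(2)=1; μ^(3)=-15

((0, 0, 1); (0, 4, 0); (3, 0, 0))


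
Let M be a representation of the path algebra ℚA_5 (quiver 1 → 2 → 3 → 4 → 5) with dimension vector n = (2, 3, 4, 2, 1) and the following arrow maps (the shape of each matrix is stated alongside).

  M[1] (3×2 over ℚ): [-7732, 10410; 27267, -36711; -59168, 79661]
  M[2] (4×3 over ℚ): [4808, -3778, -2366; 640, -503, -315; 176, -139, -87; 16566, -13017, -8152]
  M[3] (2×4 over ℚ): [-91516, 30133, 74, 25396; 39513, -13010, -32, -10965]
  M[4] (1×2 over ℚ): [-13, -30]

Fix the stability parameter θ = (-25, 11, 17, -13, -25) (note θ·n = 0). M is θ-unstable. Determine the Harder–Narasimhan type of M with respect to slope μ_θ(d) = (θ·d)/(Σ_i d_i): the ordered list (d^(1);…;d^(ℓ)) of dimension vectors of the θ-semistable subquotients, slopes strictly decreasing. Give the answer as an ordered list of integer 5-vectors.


Barcode: M ≅ I[1,4], I[1,5], I[2,2], I[3,3]^2. HN layers by μ_θ (5 steps, strictly decreasing):
  μ^(1)=17; μ^(2)=11; μ^(3)=5; μ^(4)=-5/2; μ^(5)=-25

((0, 0, 2, 0, 0); (0, 1, 0, 0, 0); (0, 1, 1, 1, 0); (0, 1, 1, 1, 1); (2, 0, 0, 0, 0))


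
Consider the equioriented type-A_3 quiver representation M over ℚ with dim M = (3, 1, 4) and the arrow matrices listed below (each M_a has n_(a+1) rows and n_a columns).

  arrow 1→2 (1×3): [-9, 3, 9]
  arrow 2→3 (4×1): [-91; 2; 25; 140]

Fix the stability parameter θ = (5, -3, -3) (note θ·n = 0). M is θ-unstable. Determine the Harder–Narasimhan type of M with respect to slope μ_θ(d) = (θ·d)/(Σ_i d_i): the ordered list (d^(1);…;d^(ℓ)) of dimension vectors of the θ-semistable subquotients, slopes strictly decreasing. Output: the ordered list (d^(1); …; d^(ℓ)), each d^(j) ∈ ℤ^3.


Interval decomposition of M: I[1,1]^2, I[1,3], I[3,3]^3.
HN type (ℓ=3): μ^(1)=5; μ^(2)=-1/3; μ^(3)=-3

((2, 0, 0); (1, 1, 1); (0, 0, 3))


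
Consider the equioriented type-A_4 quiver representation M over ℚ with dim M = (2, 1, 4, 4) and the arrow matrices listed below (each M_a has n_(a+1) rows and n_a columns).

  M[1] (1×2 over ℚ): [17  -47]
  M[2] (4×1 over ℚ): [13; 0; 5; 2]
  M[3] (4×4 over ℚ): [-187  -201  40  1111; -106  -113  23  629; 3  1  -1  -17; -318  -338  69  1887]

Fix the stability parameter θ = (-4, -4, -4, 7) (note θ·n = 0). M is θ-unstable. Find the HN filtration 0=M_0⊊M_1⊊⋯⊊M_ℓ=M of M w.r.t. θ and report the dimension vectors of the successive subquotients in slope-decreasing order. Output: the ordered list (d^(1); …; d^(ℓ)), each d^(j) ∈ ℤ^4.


Interval decomposition of M: I[1,1], I[1,4], I[3,4]^3.
HN type (ℓ=2): μ^(1)=7; μ^(2)=-4

((0, 0, 0, 4); (2, 1, 4, 0))


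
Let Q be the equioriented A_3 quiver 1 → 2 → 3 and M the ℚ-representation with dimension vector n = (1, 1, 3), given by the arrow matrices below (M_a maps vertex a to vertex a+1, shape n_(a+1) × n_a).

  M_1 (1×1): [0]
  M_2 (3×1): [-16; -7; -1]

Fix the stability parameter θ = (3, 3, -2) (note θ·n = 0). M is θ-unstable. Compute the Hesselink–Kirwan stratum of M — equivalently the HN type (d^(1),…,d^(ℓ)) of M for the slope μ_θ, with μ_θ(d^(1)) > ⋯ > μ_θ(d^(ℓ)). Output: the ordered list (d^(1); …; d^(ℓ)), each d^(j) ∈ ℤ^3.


Interval decomposition of M: I[1,1], I[2,3], I[3,3]^2.
HN type (ℓ=3): μ^(1)=3; μ^(2)=1/2; μ^(3)=-2

((1, 0, 0); (0, 1, 1); (0, 0, 2))


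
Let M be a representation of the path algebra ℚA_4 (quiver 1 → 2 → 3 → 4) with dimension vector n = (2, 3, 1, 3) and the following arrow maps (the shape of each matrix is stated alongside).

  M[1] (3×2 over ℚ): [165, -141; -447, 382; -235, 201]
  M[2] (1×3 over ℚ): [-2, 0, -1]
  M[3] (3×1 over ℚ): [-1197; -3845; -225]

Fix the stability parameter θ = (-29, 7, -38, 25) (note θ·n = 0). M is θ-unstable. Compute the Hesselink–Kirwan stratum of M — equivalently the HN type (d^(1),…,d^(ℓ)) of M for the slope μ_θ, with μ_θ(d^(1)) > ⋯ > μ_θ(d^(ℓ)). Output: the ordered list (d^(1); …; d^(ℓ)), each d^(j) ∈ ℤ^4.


Via rank(M_{q-1}∘⋯∘M_p): M ≅ I[1,2], I[1,4], I[2,2], I[4,4]^2.
μ_θ-semistable layers: μ^(1)=25; μ^(2)=7; μ^(3)=-31/2; μ^(4)=-29

((0, 0, 0, 3); (0, 2, 0, 0); (0, 1, 1, 0); (2, 0, 0, 0))


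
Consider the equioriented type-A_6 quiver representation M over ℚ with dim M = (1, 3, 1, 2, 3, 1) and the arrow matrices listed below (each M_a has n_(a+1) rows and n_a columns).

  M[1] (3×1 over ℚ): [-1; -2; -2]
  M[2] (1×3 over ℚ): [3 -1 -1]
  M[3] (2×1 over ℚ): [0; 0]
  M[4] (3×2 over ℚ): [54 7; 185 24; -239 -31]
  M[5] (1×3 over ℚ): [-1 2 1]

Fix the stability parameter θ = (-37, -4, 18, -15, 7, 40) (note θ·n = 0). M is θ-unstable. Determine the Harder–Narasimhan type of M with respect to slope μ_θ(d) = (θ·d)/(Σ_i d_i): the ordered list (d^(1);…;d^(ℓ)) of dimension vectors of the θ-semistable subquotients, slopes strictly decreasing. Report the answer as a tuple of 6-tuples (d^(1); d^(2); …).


Interval decomposition of M: I[1,3], I[2,2]^2, I[4,5], I[4,6], I[5,5].
HN type (ℓ=6): μ^(1)=40; μ^(2)=18; μ^(3)=7; μ^(4)=-4; μ^(5)=-15; μ^(6)=-37

((0, 0, 0, 0, 0, 1); (0, 0, 1, 0, 0, 0); (0, 0, 0, 0, 3, 0); (0, 3, 0, 0, 0, 0); (0, 0, 0, 2, 0, 0); (1, 0, 0, 0, 0, 0))


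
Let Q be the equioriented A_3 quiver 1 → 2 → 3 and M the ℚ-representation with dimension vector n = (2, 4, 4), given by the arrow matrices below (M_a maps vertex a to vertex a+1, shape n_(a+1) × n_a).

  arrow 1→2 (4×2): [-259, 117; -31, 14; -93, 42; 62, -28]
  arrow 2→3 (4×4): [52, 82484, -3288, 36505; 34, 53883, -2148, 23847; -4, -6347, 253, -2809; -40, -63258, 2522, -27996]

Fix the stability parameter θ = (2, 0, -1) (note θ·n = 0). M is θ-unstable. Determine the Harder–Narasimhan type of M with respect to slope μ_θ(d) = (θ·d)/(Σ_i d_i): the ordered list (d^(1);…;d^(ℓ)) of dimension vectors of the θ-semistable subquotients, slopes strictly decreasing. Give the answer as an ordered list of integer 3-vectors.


Barcode: M ≅ I[1,2], I[1,3], I[2,3]^2, I[3,3]. HN layers by μ_θ (4 steps, strictly decreasing):
  μ^(1)=1; μ^(2)=1/3; μ^(3)=-1/2; μ^(4)=-1

((1, 1, 0); (1, 1, 1); (0, 2, 2); (0, 0, 1))


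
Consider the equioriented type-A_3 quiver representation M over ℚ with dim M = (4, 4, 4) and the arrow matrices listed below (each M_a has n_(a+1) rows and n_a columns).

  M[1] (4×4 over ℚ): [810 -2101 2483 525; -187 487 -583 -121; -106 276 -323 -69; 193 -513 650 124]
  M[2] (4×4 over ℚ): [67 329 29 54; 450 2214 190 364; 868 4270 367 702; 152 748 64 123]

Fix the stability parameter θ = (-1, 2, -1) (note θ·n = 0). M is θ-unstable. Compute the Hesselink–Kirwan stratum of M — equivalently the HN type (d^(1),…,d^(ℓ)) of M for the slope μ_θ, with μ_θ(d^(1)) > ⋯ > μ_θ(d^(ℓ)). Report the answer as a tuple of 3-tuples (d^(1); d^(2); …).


Barcode: M ≅ I[1,2], I[1,3]^3, I[3,3]. HN layers by μ_θ (3 steps, strictly decreasing):
  μ^(1)=2; μ^(2)=1/2; μ^(3)=-1

((0, 1, 0); (0, 3, 3); (4, 0, 1))


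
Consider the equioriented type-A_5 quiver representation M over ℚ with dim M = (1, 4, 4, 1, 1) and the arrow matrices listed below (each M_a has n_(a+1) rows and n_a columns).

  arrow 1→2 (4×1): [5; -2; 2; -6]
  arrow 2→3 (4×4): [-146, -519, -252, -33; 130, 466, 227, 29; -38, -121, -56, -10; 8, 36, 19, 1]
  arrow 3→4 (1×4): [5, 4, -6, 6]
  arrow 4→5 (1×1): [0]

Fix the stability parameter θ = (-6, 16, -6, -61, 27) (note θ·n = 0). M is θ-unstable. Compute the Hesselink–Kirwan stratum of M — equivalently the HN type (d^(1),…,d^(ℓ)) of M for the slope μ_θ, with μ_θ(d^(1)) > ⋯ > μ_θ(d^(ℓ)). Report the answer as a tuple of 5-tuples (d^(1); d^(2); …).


Barcode: M ≅ I[1,4], I[2,3]^3, I[5,5]. HN layers by μ_θ (3 steps, strictly decreasing):
  μ^(1)=27; μ^(2)=5; μ^(3)=-57/4

((0, 0, 0, 0, 1); (0, 3, 3, 0, 0); (1, 1, 1, 1, 0))
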